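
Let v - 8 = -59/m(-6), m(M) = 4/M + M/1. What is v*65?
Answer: 4381/4 ≈ 1095.3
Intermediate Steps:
m(M) = M + 4/M (m(M) = 4/M + M*1 = 4/M + M = M + 4/M)
v = 337/20 (v = 8 - 59/(-6 + 4/(-6)) = 8 - 59/(-6 + 4*(-⅙)) = 8 - 59/(-6 - ⅔) = 8 - 59/(-20/3) = 8 - 59*(-3/20) = 8 + 177/20 = 337/20 ≈ 16.850)
v*65 = (337/20)*65 = 4381/4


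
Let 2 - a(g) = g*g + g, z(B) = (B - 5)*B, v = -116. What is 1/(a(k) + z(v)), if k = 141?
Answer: -1/5984 ≈ -0.00016711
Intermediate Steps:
z(B) = B*(-5 + B) (z(B) = (-5 + B)*B = B*(-5 + B))
a(g) = 2 - g - g² (a(g) = 2 - (g*g + g) = 2 - (g² + g) = 2 - (g + g²) = 2 + (-g - g²) = 2 - g - g²)
1/(a(k) + z(v)) = 1/((2 - 1*141 - 1*141²) - 116*(-5 - 116)) = 1/((2 - 141 - 1*19881) - 116*(-121)) = 1/((2 - 141 - 19881) + 14036) = 1/(-20020 + 14036) = 1/(-5984) = -1/5984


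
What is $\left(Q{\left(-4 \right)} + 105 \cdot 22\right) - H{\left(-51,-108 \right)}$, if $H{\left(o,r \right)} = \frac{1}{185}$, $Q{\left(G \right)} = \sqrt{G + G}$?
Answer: $\frac{427349}{185} + 2 i \sqrt{2} \approx 2310.0 + 2.8284 i$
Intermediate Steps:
$Q{\left(G \right)} = \sqrt{2} \sqrt{G}$ ($Q{\left(G \right)} = \sqrt{2 G} = \sqrt{2} \sqrt{G}$)
$H{\left(o,r \right)} = \frac{1}{185}$
$\left(Q{\left(-4 \right)} + 105 \cdot 22\right) - H{\left(-51,-108 \right)} = \left(\sqrt{2} \sqrt{-4} + 105 \cdot 22\right) - \frac{1}{185} = \left(\sqrt{2} \cdot 2 i + 2310\right) - \frac{1}{185} = \left(2 i \sqrt{2} + 2310\right) - \frac{1}{185} = \left(2310 + 2 i \sqrt{2}\right) - \frac{1}{185} = \frac{427349}{185} + 2 i \sqrt{2}$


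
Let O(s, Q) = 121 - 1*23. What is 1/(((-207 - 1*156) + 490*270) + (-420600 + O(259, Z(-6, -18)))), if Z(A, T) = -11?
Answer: -1/288565 ≈ -3.4654e-6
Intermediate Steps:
O(s, Q) = 98 (O(s, Q) = 121 - 23 = 98)
1/(((-207 - 1*156) + 490*270) + (-420600 + O(259, Z(-6, -18)))) = 1/(((-207 - 1*156) + 490*270) + (-420600 + 98)) = 1/(((-207 - 156) + 132300) - 420502) = 1/((-363 + 132300) - 420502) = 1/(131937 - 420502) = 1/(-288565) = -1/288565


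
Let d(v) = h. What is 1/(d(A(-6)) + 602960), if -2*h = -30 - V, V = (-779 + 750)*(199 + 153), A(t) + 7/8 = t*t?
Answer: 1/597871 ≈ 1.6726e-6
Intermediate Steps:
A(t) = -7/8 + t² (A(t) = -7/8 + t*t = -7/8 + t²)
V = -10208 (V = -29*352 = -10208)
h = -5089 (h = -(-30 - 1*(-10208))/2 = -(-30 + 10208)/2 = -½*10178 = -5089)
d(v) = -5089
1/(d(A(-6)) + 602960) = 1/(-5089 + 602960) = 1/597871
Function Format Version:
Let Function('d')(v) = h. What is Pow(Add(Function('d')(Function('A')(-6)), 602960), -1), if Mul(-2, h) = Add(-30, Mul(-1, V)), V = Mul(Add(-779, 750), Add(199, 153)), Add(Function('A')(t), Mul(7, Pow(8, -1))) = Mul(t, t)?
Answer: Rational(1, 597871) ≈ 1.6726e-6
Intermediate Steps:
Function('A')(t) = Add(Rational(-7, 8), Pow(t, 2)) (Function('A')(t) = Add(Rational(-7, 8), Mul(t, t)) = Add(Rational(-7, 8), Pow(t, 2)))
V = -10208 (V = Mul(-29, 352) = -10208)
h = -5089 (h = Mul(Rational(-1, 2), Add(-30, Mul(-1, -10208))) = Mul(Rational(-1, 2), Add(-30, 10208)) = Mul(Rational(-1, 2), 10178) = -5089)
Function('d')(v) = -5089
Pow(Add(Function('d')(Function('A')(-6)), 602960), -1) = Pow(Add(-5089, 602960), -1) = Pow(597871, -1) = Rational(1, 597871)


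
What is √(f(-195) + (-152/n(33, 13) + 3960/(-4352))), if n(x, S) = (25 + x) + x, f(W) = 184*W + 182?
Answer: 5*I*√218723711934/12376 ≈ 188.95*I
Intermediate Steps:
f(W) = 182 + 184*W
n(x, S) = 25 + 2*x
√(f(-195) + (-152/n(33, 13) + 3960/(-4352))) = √((182 + 184*(-195)) + (-152/(25 + 2*33) + 3960/(-4352))) = √((182 - 35880) + (-152/(25 + 66) + 3960*(-1/4352))) = √(-35698 + (-152/91 - 495/544)) = √(-35698 - 127733/49504) = √(-1767321525/49504) = 5*I*√218723711934/12376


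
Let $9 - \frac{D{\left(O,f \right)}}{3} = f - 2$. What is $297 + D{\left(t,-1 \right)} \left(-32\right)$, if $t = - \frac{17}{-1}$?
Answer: $-855$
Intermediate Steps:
$t = 17$ ($t = \left(-17\right) \left(-1\right) = 17$)
$D{\left(O,f \right)} = 33 - 3 f$ ($D{\left(O,f \right)} = 27 - 3 \left(f - 2\right) = 27 - 3 \left(-2 + f\right) = 27 - \left(-6 + 3 f\right) = 33 - 3 f$)
$297 + D{\left(t,-1 \right)} \left(-32\right) = 297 + \left(33 - -3\right) \left(-32\right) = 297 + \left(33 + 3\right) \left(-32\right) = 297 + 36 \left(-32\right) = 297 - 1152 = -855$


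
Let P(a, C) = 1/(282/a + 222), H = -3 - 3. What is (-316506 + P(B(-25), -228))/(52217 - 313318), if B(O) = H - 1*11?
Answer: 1105238935/911764692 ≈ 1.2122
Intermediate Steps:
H = -6
B(O) = -17 (B(O) = -6 - 1*11 = -6 - 11 = -17)
P(a, C) = 1/(222 + 282/a)
(-316506 + P(B(-25), -228))/(52217 - 313318) = (-316506 + (1/6)*(-17)/(47 + 37*(-17)))/(52217 - 313318) = (-316506 + (1/6)*(-17)/(47 - 629))/(-261101) = (-316506 + (1/6)*(-17)/(-582))*(-1/261101) = (-316506 + (1/6)*(-17)*(-1/582))*(-1/261101) = (-316506 + 17/3492)*(-1/261101) = -1105238935/3492*(-1/261101) = 1105238935/911764692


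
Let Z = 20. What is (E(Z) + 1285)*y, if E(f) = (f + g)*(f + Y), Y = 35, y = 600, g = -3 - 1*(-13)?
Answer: 1761000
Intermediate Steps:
g = 10 (g = -3 + 13 = 10)
E(f) = (10 + f)*(35 + f) (E(f) = (f + 10)*(f + 35) = (10 + f)*(35 + f))
(E(Z) + 1285)*y = ((350 + 20² + 45*20) + 1285)*600 = ((350 + 400 + 900) + 1285)*600 = (1650 + 1285)*600 = 2935*600 = 1761000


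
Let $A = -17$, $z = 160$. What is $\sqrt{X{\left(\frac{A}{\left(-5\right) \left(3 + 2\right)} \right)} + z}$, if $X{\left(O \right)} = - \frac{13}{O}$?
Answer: $\frac{\sqrt{40715}}{17} \approx 11.869$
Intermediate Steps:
$\sqrt{X{\left(\frac{A}{\left(-5\right) \left(3 + 2\right)} \right)} + z} = \sqrt{- \frac{13}{\left(-17\right) \frac{1}{\left(-5\right) \left(3 + 2\right)}} + 160} = \sqrt{- \frac{13}{\left(-17\right) \frac{1}{\left(-5\right) 5}} + 160} = \sqrt{- \frac{13}{\left(-17\right) \frac{1}{-25}} + 160} = \sqrt{- \frac{13}{\left(-17\right) \left(- \frac{1}{25}\right)} + 160} = \sqrt{- \frac{13}{\frac{17}{25}} + 160} = \sqrt{\left(-13\right) \frac{25}{17} + 160} = \sqrt{- \frac{325}{17} + 160} = \sqrt{\frac{2395}{17}} = \frac{\sqrt{40715}}{17}$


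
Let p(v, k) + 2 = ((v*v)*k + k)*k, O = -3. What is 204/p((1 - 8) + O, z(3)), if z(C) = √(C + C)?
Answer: 51/151 ≈ 0.33775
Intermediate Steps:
z(C) = √2*√C (z(C) = √(2*C) = √2*√C)
p(v, k) = -2 + k*(k + k*v²) (p(v, k) = -2 + ((v*v)*k + k)*k = -2 + (v²*k + k)*k = -2 + (k*v² + k)*k = -2 + (k + k*v²)*k = -2 + k*(k + k*v²))
204/p((1 - 8) + O, z(3)) = 204/(-2 + (√2*√3)² + (√2*√3)²*((1 - 8) - 3)²) = 204/(-2 + (√6)² + (√6)²*(-7 - 3)²) = 204/(-2 + 6 + 6*(-10)²) = 204/(-2 + 6 + 6*100) = 204/(-2 + 6 + 600) = 204/604 = 204*(1/604) = 51/151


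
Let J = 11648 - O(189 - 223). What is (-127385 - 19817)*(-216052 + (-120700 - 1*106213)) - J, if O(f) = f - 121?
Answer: 65205322127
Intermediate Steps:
O(f) = -121 + f
J = 11803 (J = 11648 - (-121 + (189 - 223)) = 11648 - (-121 - 34) = 11648 - 1*(-155) = 11648 + 155 = 11803)
(-127385 - 19817)*(-216052 + (-120700 - 1*106213)) - J = (-127385 - 19817)*(-216052 + (-120700 - 1*106213)) - 1*11803 = -147202*(-216052 + (-120700 - 106213)) - 11803 = -147202*(-216052 - 226913) - 11803 = -147202*(-442965) - 11803 = 65205333930 - 11803 = 65205322127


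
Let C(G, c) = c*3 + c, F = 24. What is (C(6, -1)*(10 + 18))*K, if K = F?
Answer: -2688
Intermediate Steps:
K = 24
C(G, c) = 4*c (C(G, c) = 3*c + c = 4*c)
(C(6, -1)*(10 + 18))*K = ((4*(-1))*(10 + 18))*24 = -4*28*24 = -112*24 = -2688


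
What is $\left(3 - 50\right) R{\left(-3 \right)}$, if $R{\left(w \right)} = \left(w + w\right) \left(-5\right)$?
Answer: $-1410$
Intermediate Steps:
$R{\left(w \right)} = - 10 w$ ($R{\left(w \right)} = 2 w \left(-5\right) = - 10 w$)
$\left(3 - 50\right) R{\left(-3 \right)} = \left(3 - 50\right) \left(\left(-10\right) \left(-3\right)\right) = \left(-47\right) 30 = -1410$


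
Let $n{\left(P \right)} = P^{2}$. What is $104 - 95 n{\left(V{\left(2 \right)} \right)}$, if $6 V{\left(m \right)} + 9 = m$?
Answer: $- \frac{911}{36} \approx -25.306$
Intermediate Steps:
$V{\left(m \right)} = - \frac{3}{2} + \frac{m}{6}$
$104 - 95 n{\left(V{\left(2 \right)} \right)} = 104 - 95 \left(- \frac{3}{2} + \frac{1}{6} \cdot 2\right)^{2} = 104 - 95 \left(- \frac{3}{2} + \frac{1}{3}\right)^{2} = 104 - 95 \left(- \frac{7}{6}\right)^{2} = 104 - \frac{4655}{36} = - \frac{911}{36}$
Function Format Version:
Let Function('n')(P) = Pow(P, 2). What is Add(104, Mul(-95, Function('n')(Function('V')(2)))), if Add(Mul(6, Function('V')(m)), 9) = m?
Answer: Rational(-911, 36) ≈ -25.306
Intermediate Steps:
Function('V')(m) = Add(Rational(-3, 2), Mul(Rational(1, 6), m))
Add(104, Mul(-95, Function('n')(Function('V')(2)))) = Add(104, Mul(-95, Pow(Add(Rational(-3, 2), Mul(Rational(1, 6), 2)), 2))) = Add(104, Mul(-95, Pow(Add(Rational(-3, 2), Rational(1, 3)), 2))) = Add(104, Mul(-95, Pow(Rational(-7, 6), 2))) = Add(104, Mul(-95, Rational(49, 36))) = Add(104, Rational(-4655, 36)) = Rational(-911, 36)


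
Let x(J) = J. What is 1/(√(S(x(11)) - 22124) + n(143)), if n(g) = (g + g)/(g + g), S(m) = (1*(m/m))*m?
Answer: 1/22114 - 9*I*√273/22114 ≈ 4.522e-5 - 0.0067244*I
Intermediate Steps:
S(m) = m (S(m) = (1*1)*m = 1*m = m)
n(g) = 1 (n(g) = (2*g)/((2*g)) = (2*g)*(1/(2*g)) = 1)
1/(√(S(x(11)) - 22124) + n(143)) = 1/(√(11 - 22124) + 1) = 1/(√(-22113) + 1) = 1/(9*I*√273 + 1) = 1/(1 + 9*I*√273)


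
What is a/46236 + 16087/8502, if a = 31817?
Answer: 169051111/65516412 ≈ 2.5803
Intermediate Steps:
a/46236 + 16087/8502 = 31817/46236 + 16087/8502 = 169051111/65516412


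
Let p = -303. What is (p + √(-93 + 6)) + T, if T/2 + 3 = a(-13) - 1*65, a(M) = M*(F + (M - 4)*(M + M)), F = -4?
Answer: -11827 + I*√87 ≈ -11827.0 + 9.3274*I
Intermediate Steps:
a(M) = M*(-4 + 2*M*(-4 + M)) (a(M) = M*(-4 + (M - 4)*(M + M)) = M*(-4 + (-4 + M)*(2*M)) = M*(-4 + 2*M*(-4 + M)))
T = -11524 (T = -6 + 2*(2*(-13)*(-2 + (-13)² - 4*(-13)) - 1*65) = -6 + 2*(2*(-13)*(-2 + 169 + 52) - 65) = -6 + 2*(2*(-13)*219 - 65) = -6 + 2*(-5694 - 65) = -6 + 2*(-5759) = -6 - 11518 = -11524)
(p + √(-93 + 6)) + T = (-303 + √(-93 + 6)) - 11524 = (-303 + √(-87)) - 11524 = (-303 + I*√87) - 11524 = -11827 + I*√87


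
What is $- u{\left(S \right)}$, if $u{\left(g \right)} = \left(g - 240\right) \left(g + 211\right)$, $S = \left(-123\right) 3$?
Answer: $-96222$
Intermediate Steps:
$S = -369$
$u{\left(g \right)} = \left(-240 + g\right) \left(211 + g\right)$
$- u{\left(S \right)} = - (-50640 + \left(-369\right)^{2} - -10701) = - (-50640 + 136161 + 10701) = \left(-1\right) 96222 = -96222$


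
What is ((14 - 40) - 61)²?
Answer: 7569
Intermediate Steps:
((14 - 40) - 61)² = (-26 - 61)² = (-87)² = 7569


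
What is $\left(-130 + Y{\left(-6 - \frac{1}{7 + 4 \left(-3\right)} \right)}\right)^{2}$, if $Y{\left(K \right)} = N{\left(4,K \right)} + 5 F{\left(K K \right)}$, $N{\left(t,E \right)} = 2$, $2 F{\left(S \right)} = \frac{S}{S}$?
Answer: $\frac{63001}{4} \approx 15750.0$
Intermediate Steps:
$F{\left(S \right)} = \frac{1}{2}$ ($F{\left(S \right)} = \frac{S \frac{1}{S}}{2} = \frac{1}{2} \cdot 1 = \frac{1}{2}$)
$Y{\left(K \right)} = \frac{9}{2}$ ($Y{\left(K \right)} = 2 + 5 \cdot \frac{1}{2} = 2 + \frac{5}{2} = \frac{9}{2}$)
$\left(-130 + Y{\left(-6 - \frac{1}{7 + 4 \left(-3\right)} \right)}\right)^{2} = \left(-130 + \frac{9}{2}\right)^{2} = \left(- \frac{251}{2}\right)^{2} = \frac{63001}{4}$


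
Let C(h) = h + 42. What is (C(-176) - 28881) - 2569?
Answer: -31584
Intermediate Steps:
C(h) = 42 + h
(C(-176) - 28881) - 2569 = ((42 - 176) - 28881) - 2569 = (-134 - 28881) - 2569 = -29015 - 2569 = -31584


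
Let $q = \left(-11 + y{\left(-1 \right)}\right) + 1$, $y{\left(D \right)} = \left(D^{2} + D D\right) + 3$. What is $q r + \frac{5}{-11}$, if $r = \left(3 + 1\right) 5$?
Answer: $- \frac{1105}{11} \approx -100.45$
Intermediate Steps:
$y{\left(D \right)} = 3 + 2 D^{2}$ ($y{\left(D \right)} = \left(D^{2} + D^{2}\right) + 3 = 2 D^{2} + 3 = 3 + 2 D^{2}$)
$q = -5$ ($q = \left(-11 + \left(3 + 2 \left(-1\right)^{2}\right)\right) + 1 = \left(-11 + \left(3 + 2 \cdot 1\right)\right) + 1 = \left(-11 + \left(3 + 2\right)\right) + 1 = \left(-11 + 5\right) + 1 = -6 + 1 = -5$)
$r = 20$ ($r = 4 \cdot 5 = 20$)
$q r + \frac{5}{-11} = \left(-5\right) 20 + \frac{5}{-11} = -100 + 5 \left(- \frac{1}{11}\right) = -100 - \frac{5}{11} = - \frac{1105}{11}$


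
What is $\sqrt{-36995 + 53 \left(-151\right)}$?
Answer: $i \sqrt{44998} \approx 212.13 i$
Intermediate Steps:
$\sqrt{-36995 + 53 \left(-151\right)} = \sqrt{-36995 - 8003} = \sqrt{-44998} = i \sqrt{44998}$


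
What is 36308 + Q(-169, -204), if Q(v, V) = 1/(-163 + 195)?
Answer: 1161857/32 ≈ 36308.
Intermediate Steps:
Q(v, V) = 1/32
36308 + Q(-169, -204) = 36308 + 1/32 = 1161857/32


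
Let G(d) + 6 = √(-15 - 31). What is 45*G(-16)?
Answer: -270 + 45*I*√46 ≈ -270.0 + 305.21*I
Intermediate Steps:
G(d) = -6 + I*√46 (G(d) = -6 + √(-15 - 31) = -6 + √(-46) = -6 + I*√46)
45*G(-16) = 45*(-6 + I*√46) = -270 + 45*I*√46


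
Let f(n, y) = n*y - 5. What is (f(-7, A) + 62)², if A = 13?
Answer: 1156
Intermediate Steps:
f(n, y) = -5 + n*y
(f(-7, A) + 62)² = ((-5 - 7*13) + 62)² = ((-5 - 91) + 62)² = (-96 + 62)² = (-34)² = 1156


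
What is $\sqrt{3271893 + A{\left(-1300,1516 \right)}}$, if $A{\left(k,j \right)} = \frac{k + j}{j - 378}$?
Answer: $\frac{35 \sqrt{864744009}}{569} \approx 1808.8$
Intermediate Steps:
$A{\left(k,j \right)} = \frac{j + k}{-378 + j}$
$\sqrt{3271893 + A{\left(-1300,1516 \right)}} = \sqrt{3271893 + \frac{1516 - 1300}{-378 + 1516}} = \sqrt{3271893 + \frac{1}{1138} \cdot 216} = \sqrt{3271893 + \frac{108}{569}} = \sqrt{\frac{1861707225}{569}} = \frac{35 \sqrt{864744009}}{569}$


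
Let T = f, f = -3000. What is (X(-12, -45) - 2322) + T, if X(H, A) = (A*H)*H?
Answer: -11802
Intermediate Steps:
X(H, A) = A*H**2
T = -3000
(X(-12, -45) - 2322) + T = (-45*(-12)**2 - 2322) - 3000 = (-45*144 - 2322) - 3000 = (-6480 - 2322) - 3000 = -8802 - 3000 = -11802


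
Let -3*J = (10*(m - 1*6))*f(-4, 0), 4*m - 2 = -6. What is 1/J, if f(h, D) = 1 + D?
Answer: 3/70 ≈ 0.042857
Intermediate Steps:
m = -1 (m = 1/2 + (1/4)*(-6) = 1/2 - 3/2 = -1)
J = 70/3 (J = -10*(-1 - 1*6)*(1 + 0)/3 = -10*(-1 - 6)/3 = -10*(-7)/3 = -(-70)/3 = -1/3*(-70) = 70/3 ≈ 23.333)
1/J = 1/(70/3) = 3/70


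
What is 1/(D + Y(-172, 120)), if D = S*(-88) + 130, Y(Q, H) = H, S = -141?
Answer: 1/12658 ≈ 7.9001e-5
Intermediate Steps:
D = 12538 (D = -141*(-88) + 130 = 12408 + 130 = 12538)
1/(D + Y(-172, 120)) = 1/(12538 + 120) = 1/12658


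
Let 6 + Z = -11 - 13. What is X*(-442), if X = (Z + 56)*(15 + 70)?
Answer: -976820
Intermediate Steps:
Z = -30 (Z = -6 + (-11 - 13) = -6 - 24 = -30)
X = 2210 (X = (-30 + 56)*(15 + 70) = 26*85 = 2210)
X*(-442) = 2210*(-442) = -976820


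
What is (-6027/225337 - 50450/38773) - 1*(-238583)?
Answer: 297783720192366/1248141643 ≈ 2.3858e+5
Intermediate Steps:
(-6027/225337 - 50450/38773) - 1*(-238583) = (-6027*1/225337 - 50450*1/38773) + 238583 = (-861/32191 - 50450/38773) + 238583 = -1657419503/1248141643 + 238583 = 297783720192366/1248141643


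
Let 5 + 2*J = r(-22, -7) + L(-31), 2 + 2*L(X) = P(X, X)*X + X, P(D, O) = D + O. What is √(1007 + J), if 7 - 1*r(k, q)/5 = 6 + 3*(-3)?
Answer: √6007/2 ≈ 38.752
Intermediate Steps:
r(k, q) = 50 (r(k, q) = 35 - 5*(6 + 3*(-3)) = 35 - 5*(6 - 9) = 35 - 5*(-3) = 35 + 15 = 50)
L(X) = -1 + X² + X/2 (L(X) = -1 + ((X + X)*X + X)/2 = -1 + ((2*X)*X + X)/2 = -1 + (2*X² + X)/2 = -1 + (X + 2*X²)/2 = -1 + (X² + X/2) = -1 + X² + X/2)
J = 1979/4 (J = -5/2 + (50 + (-1 + (-31)² + (½)*(-31)))/2 = -5/2 + (50 + (-1 + 961 - 31/2))/2 = -5/2 + (50 + 1889/2)/2 = -5/2 + (½)*(1989/2) = -5/2 + 1989/4 = 1979/4 ≈ 494.75)
√(1007 + J) = √(1007 + 1979/4) = √(6007/4) = √6007/2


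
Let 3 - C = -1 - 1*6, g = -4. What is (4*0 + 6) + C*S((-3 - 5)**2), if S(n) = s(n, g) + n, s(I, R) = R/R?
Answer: 656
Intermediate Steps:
C = 10 (C = 3 - (-1 - 1*6) = 3 - (-1 - 6) = 3 - 1*(-7) = 3 + 7 = 10)
s(I, R) = 1
S(n) = 1 + n
(4*0 + 6) + C*S((-3 - 5)**2) = (4*0 + 6) + 10*(1 + (-3 - 5)**2) = (0 + 6) + 10*(1 + (-8)**2) = 6 + 10*(1 + 64) = 6 + 10*65 = 6 + 650 = 656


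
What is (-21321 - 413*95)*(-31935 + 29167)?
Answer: 167619008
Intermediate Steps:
(-21321 - 413*95)*(-31935 + 29167) = (-21321 - 39235)*(-2768) = -60556*(-2768) = 167619008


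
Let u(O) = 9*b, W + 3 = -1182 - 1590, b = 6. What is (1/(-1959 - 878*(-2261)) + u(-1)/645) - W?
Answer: 3827140868066/1379108255 ≈ 2775.1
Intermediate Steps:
W = -2775 (W = -3 + (-1182 - 1590) = -3 - 2772 = -2775)
u(O) = 54 (u(O) = 9*6 = 54)
(1/(-1959 - 878*(-2261)) + u(-1)/645) - W = (1/(-1959 - 878*(-2261)) + 54/645) - 1*(-2775) = (-1/2261/(-2837) + 54*(1/645)) + 2775 = (-1/2837*(-1/2261) + 18/215) + 2775 = (1/6414457 + 18/215) + 2775 = 115460441/1379108255 + 2775 = 3827140868066/1379108255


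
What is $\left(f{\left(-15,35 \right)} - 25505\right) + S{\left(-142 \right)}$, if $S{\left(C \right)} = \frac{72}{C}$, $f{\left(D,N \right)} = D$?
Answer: $- \frac{1811956}{71} \approx -25521.0$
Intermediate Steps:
$\left(f{\left(-15,35 \right)} - 25505\right) + S{\left(-142 \right)} = \left(-15 - 25505\right) + \frac{72}{-142} = -25520 + 72 \left(- \frac{1}{142}\right) = -25520 - \frac{36}{71} = - \frac{1811956}{71}$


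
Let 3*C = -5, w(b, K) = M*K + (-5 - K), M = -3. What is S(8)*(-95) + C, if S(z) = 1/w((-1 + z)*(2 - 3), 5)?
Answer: 32/15 ≈ 2.1333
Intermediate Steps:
w(b, K) = -5 - 4*K (w(b, K) = -3*K + (-5 - K) = -5 - 4*K)
S(z) = -1/25 (S(z) = 1/(-5 - 4*5) = 1/(-5 - 20) = 1/(-25) = -1/25)
C = -5/3 (C = (⅓)*(-5) = -5/3 ≈ -1.6667)
S(8)*(-95) + C = -1/25*(-95) - 5/3 = 19/5 - 5/3 = 32/15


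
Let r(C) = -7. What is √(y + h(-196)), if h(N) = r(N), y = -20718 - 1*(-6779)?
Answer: I*√13946 ≈ 118.09*I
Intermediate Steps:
y = -13939 (y = -20718 + 6779 = -13939)
h(N) = -7
√(y + h(-196)) = √(-13939 - 7) = √(-13946) = I*√13946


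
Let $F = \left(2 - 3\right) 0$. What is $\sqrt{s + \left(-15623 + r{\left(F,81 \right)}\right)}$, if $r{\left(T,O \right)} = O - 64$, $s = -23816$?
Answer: $i \sqrt{39422} \approx 198.55 i$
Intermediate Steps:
$F = 0$ ($F = \left(-1\right) 0 = 0$)
$r{\left(T,O \right)} = -64 + O$ ($r{\left(T,O \right)} = O - 64 = -64 + O$)
$\sqrt{s + \left(-15623 + r{\left(F,81 \right)}\right)} = \sqrt{-23816 + \left(-15623 + \left(-64 + 81\right)\right)} = \sqrt{-23816 + \left(-15623 + 17\right)} = \sqrt{-23816 - 15606} = \sqrt{-39422} = i \sqrt{39422}$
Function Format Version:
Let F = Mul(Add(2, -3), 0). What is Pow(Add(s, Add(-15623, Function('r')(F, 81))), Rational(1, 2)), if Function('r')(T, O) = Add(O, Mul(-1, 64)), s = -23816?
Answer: Mul(I, Pow(39422, Rational(1, 2))) ≈ Mul(198.55, I)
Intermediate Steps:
F = 0 (F = Mul(-1, 0) = 0)
Function('r')(T, O) = Add(-64, O) (Function('r')(T, O) = Add(O, -64) = Add(-64, O))
Pow(Add(s, Add(-15623, Function('r')(F, 81))), Rational(1, 2)) = Pow(Add(-23816, Add(-15623, Add(-64, 81))), Rational(1, 2)) = Pow(Add(-23816, Add(-15623, 17)), Rational(1, 2)) = Pow(Add(-23816, -15606), Rational(1, 2)) = Pow(-39422, Rational(1, 2)) = Mul(I, Pow(39422, Rational(1, 2)))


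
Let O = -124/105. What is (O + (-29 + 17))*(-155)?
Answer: 42904/21 ≈ 2043.0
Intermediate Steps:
O = -124/105 (O = -124*1/105 = -124/105 ≈ -1.1810)
(O + (-29 + 17))*(-155) = (-124/105 + (-29 + 17))*(-155) = (-124/105 - 12)*(-155) = -1384/105*(-155) = 42904/21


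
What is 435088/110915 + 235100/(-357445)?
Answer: 25888782732/7929202435 ≈ 3.2650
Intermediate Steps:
435088/110915 + 235100/(-357445) = 435088*(1/110915) + 235100*(-1/357445) = 435088/110915 - 47020/71489 = 25888782732/7929202435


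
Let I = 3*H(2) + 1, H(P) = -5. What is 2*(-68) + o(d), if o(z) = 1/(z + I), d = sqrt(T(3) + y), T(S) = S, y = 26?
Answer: -22726/167 - sqrt(29)/167 ≈ -136.12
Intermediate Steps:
d = sqrt(29) (d = sqrt(3 + 26) = sqrt(29) ≈ 5.3852)
I = -14 (I = 3*(-5) + 1 = -15 + 1 = -14)
o(z) = 1/(-14 + z) (o(z) = 1/(z - 14) = 1/(-14 + z))
2*(-68) + o(d) = 2*(-68) + 1/(-14 + sqrt(29)) = -136 + 1/(-14 + sqrt(29))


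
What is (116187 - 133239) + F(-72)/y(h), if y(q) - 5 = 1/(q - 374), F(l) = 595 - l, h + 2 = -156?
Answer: -44986424/2659 ≈ -16919.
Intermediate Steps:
h = -158 (h = -2 - 156 = -158)
y(q) = 5 + 1/(-374 + q) (y(q) = 5 + 1/(q - 374) = 5 + 1/(-374 + q))
(116187 - 133239) + F(-72)/y(h) = (116187 - 133239) + (595 - 1*(-72))/(((-1869 + 5*(-158))/(-374 - 158))) = -17052 + (595 + 72)/(((-1869 - 790)/(-532))) = -17052 + 667/((-1/532*(-2659))) = -17052 + 667/(2659/532) = -17052 + 667*(532/2659) = -17052 + 354844/2659 = -44986424/2659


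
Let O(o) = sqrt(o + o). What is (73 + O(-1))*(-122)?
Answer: -8906 - 122*I*sqrt(2) ≈ -8906.0 - 172.53*I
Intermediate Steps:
O(o) = sqrt(2)*sqrt(o) (O(o) = sqrt(2*o) = sqrt(2)*sqrt(o))
(73 + O(-1))*(-122) = (73 + sqrt(2)*sqrt(-1))*(-122) = (73 + sqrt(2)*I)*(-122) = (73 + I*sqrt(2))*(-122) = -8906 - 122*I*sqrt(2)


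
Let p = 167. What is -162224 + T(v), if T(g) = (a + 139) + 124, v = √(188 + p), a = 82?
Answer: -161879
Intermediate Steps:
v = √355 (v = √(188 + 167) = √355 ≈ 18.841)
T(g) = 345 (T(g) = (82 + 139) + 124 = 221 + 124 = 345)
-162224 + T(v) = -162224 + 345 = -161879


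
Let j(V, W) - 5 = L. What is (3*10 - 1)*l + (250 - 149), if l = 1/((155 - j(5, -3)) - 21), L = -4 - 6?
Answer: 14068/139 ≈ 101.21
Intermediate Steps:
L = -10
j(V, W) = -5 (j(V, W) = 5 - 10 = -5)
l = 1/139 (l = 1/((155 - 1*(-5)) - 21) = 1/((155 + 5) - 21) = 1/(160 - 21) = 1/139 ≈ 0.0071942)
(3*10 - 1)*l + (250 - 149) = (3*10 - 1)*(1/139) + (250 - 149) = (30 - 1)*(1/139) + 101 = 29*(1/139) + 101 = 29/139 + 101 = 14068/139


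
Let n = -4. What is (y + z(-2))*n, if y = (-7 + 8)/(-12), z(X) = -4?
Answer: 49/3 ≈ 16.333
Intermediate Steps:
y = -1/12 (y = 1*(-1/12) = -1/12 ≈ -0.083333)
(y + z(-2))*n = (-1/12 - 4)*(-4) = -49/12*(-4) = 49/3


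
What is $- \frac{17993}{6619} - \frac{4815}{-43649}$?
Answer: $- \frac{753505972}{288912731} \approx -2.6081$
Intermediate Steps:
$- \frac{17993}{6619} - \frac{4815}{-43649} = \left(-17993\right) \frac{1}{6619} - - \frac{4815}{43649} = - \frac{17993}{6619} + \frac{4815}{43649} = - \frac{753505972}{288912731}$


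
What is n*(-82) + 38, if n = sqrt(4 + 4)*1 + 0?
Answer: 38 - 164*sqrt(2) ≈ -193.93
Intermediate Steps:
n = 2*sqrt(2) (n = sqrt(8)*1 + 0 = (2*sqrt(2))*1 + 0 = 2*sqrt(2) + 0 = 2*sqrt(2) ≈ 2.8284)
n*(-82) + 38 = (2*sqrt(2))*(-82) + 38 = -164*sqrt(2) + 38 = 38 - 164*sqrt(2)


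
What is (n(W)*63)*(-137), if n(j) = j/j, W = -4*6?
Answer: -8631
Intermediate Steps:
W = -24
n(j) = 1
(n(W)*63)*(-137) = (1*63)*(-137) = 63*(-137) = -8631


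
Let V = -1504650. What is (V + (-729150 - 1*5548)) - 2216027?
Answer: -4455375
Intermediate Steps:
(V + (-729150 - 1*5548)) - 2216027 = (-1504650 + (-729150 - 1*5548)) - 2216027 = (-1504650 + (-729150 - 5548)) - 2216027 = (-1504650 - 734698) - 2216027 = -2239348 - 2216027 = -4455375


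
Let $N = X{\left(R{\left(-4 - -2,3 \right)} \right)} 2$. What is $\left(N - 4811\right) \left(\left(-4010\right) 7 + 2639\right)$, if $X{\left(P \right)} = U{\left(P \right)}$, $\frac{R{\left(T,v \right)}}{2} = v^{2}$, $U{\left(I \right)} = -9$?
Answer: $122806299$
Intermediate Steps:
$R{\left(T,v \right)} = 2 v^{2}$
$X{\left(P \right)} = -9$
$N = -18$ ($N = \left(-9\right) 2 = -18$)
$\left(N - 4811\right) \left(\left(-4010\right) 7 + 2639\right) = \left(-18 - 4811\right) \left(\left(-4010\right) 7 + 2639\right) = - 4829 \left(-28070 + 2639\right) = \left(-4829\right) \left(-25431\right) = 122806299$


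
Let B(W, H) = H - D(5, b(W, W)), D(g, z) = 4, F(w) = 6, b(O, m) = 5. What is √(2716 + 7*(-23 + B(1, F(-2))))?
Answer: √2569 ≈ 50.685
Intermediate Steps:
B(W, H) = -4 + H (B(W, H) = H - 1*4 = H - 4 = -4 + H)
√(2716 + 7*(-23 + B(1, F(-2)))) = √(2716 + 7*(-23 + (-4 + 6))) = √(2716 + 7*(-23 + 2)) = √(2716 + 7*(-21)) = √(2716 - 147) = √2569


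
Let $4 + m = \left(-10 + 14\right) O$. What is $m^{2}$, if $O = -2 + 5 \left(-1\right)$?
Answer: $1024$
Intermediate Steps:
$O = -7$ ($O = -2 - 5 = -7$)
$m = -32$ ($m = -4 + \left(-10 + 14\right) \left(-7\right) = -4 + 4 \left(-7\right) = -4 - 28 = -32$)
$m^{2} = \left(-32\right)^{2} = 1024$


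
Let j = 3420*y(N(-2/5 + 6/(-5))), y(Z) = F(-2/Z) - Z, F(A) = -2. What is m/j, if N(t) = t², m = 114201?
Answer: -63445/8664 ≈ -7.3228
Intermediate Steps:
y(Z) = -2 - Z
j = -77976/5 (j = 3420*(-2 - (-2/5 + 6/(-5))²) = 3420*(-2 - (-2*⅕ + 6*(-⅕))²) = 3420*(-2 - (-⅖ - 6/5)²) = 3420*(-2 - (-8/5)²) = 3420*(-2 - 1*64/25) = 3420*(-2 - 64/25) = 3420*(-114/25) = -77976/5 ≈ -15595.)
m/j = 114201/(-77976/5) = 114201*(-5/77976) = -63445/8664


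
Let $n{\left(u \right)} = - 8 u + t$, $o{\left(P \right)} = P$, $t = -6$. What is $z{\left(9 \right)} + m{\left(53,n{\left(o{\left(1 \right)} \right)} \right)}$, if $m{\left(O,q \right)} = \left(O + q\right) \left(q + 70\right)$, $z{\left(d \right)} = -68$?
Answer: $2116$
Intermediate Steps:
$n{\left(u \right)} = -6 - 8 u$ ($n{\left(u \right)} = - 8 u - 6 = -6 - 8 u$)
$m{\left(O,q \right)} = \left(70 + q\right) \left(O + q\right)$ ($m{\left(O,q \right)} = \left(O + q\right) \left(70 + q\right) = \left(70 + q\right) \left(O + q\right)$)
$z{\left(9 \right)} + m{\left(53,n{\left(o{\left(1 \right)} \right)} \right)} = -68 + \left(\left(-6 - 8\right)^{2} + 70 \cdot 53 + 70 \left(-6 - 8\right) + 53 \left(-6 - 8\right)\right) = -68 + \left(\left(-6 - 8\right)^{2} + 3710 + 70 \left(-6 - 8\right) + 53 \left(-6 - 8\right)\right) = -68 + \left(\left(-14\right)^{2} + 3710 + 70 \left(-14\right) + 53 \left(-14\right)\right) = -68 + \left(196 + 3710 - 980 - 742\right) = -68 + 2184 = 2116$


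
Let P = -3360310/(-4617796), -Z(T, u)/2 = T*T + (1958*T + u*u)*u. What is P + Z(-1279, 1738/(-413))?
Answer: -3960329158457203816829/162650312683306 ≈ -2.4349e+7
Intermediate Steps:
Z(T, u) = -2*T**2 - 2*u*(u**2 + 1958*T) (Z(T, u) = -2*(T*T + (1958*T + u*u)*u) = -2*(T**2 + (1958*T + u**2)*u) = -2*(T**2 + (u**2 + 1958*T)*u) = -2*(T**2 + u*(u**2 + 1958*T)) = -2*T**2 - 2*u*(u**2 + 1958*T))
P = 1680155/2308898 (P = -3360310*(-1/4617796) = 1680155/2308898 ≈ 0.72769)
P + Z(-1279, 1738/(-413)) = 1680155/2308898 + (-2*(-1279)**2 - 2*(1738/(-413))**3 - 3916*(-1279)*1738/(-413)) = 1680155/2308898 + (-2*1635841 - 2*(1738*(-1/413))**3 - 3916*(-1279)*1738*(-1/413)) = 1680155/2308898 + (-3271682 - 2*(-1738/413)**3 - 3916*(-1279)*(-1738/413)) = 1680155/2308898 + (-3271682 - 2*(-5249879272/70444997) - 8704884232/413) = 1680155/2308898 + (-3271682 + 10499758544/70444997 - 8704884232/413) = 1680155/2308898 - 1715246527484418/70444997 = -3960329158457203816829/162650312683306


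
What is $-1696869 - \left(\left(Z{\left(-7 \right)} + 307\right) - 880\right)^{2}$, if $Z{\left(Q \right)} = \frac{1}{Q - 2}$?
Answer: $- \frac{164051353}{81} \approx -2.0253 \cdot 10^{6}$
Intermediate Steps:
$Z{\left(Q \right)} = \frac{1}{-2 + Q}$
$-1696869 - \left(\left(Z{\left(-7 \right)} + 307\right) - 880\right)^{2} = -1696869 - \left(\left(\frac{1}{-2 - 7} + 307\right) - 880\right)^{2} = -1696869 - \left(\left(\frac{1}{-9} + 307\right) - 880\right)^{2} = -1696869 - \left(\left(- \frac{1}{9} + 307\right) - 880\right)^{2} = -1696869 - \left(\frac{2762}{9} - 880\right)^{2} = -1696869 - \left(- \frac{5158}{9}\right)^{2} = -1696869 - \frac{26604964}{81} = - \frac{164051353}{81}$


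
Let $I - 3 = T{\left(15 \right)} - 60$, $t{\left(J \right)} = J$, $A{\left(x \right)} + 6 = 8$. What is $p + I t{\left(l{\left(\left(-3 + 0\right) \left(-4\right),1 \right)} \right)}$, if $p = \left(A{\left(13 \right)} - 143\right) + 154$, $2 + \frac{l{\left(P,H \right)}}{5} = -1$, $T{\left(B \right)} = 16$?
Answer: $628$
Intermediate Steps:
$A{\left(x \right)} = 2$ ($A{\left(x \right)} = -6 + 8 = 2$)
$l{\left(P,H \right)} = -15$ ($l{\left(P,H \right)} = -10 + 5 \left(-1\right) = -10 - 5 = -15$)
$p = 13$ ($p = \left(2 - 143\right) + 154 = -141 + 154 = 13$)
$I = -41$ ($I = 3 + \left(16 - 60\right) = 3 - 44 = -41$)
$p + I t{\left(l{\left(\left(-3 + 0\right) \left(-4\right),1 \right)} \right)} = 13 - -615 = 13 + 615 = 628$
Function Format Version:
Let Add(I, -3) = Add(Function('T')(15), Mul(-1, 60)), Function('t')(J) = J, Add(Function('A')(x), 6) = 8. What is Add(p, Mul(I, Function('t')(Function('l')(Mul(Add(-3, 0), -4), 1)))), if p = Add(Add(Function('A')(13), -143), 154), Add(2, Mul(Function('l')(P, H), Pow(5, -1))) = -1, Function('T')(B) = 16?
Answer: 628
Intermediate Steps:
Function('A')(x) = 2 (Function('A')(x) = Add(-6, 8) = 2)
Function('l')(P, H) = -15 (Function('l')(P, H) = Add(-10, Mul(5, -1)) = Add(-10, -5) = -15)
p = 13 (p = Add(Add(2, -143), 154) = Add(-141, 154) = 13)
I = -41 (I = Add(3, Add(16, Mul(-1, 60))) = Add(3, Add(16, -60)) = Add(3, -44) = -41)
Add(p, Mul(I, Function('t')(Function('l')(Mul(Add(-3, 0), -4), 1)))) = Add(13, Mul(-41, -15)) = Add(13, 615) = 628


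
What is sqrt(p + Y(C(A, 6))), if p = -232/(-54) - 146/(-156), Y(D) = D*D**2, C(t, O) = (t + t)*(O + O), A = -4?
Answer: I*sqrt(48444317922)/234 ≈ 940.6*I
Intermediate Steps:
C(t, O) = 4*O*t (C(t, O) = (2*t)*(2*O) = 4*O*t)
Y(D) = D**3
p = 3673/702 (p = -232*(-1/54) - 146*(-1/156) = 116/27 + 73/78 = 3673/702 ≈ 5.2322)
sqrt(p + Y(C(A, 6))) = sqrt(3673/702 + (4*6*(-4))**3) = sqrt(3673/702 + (-96)**3) = sqrt(3673/702 - 884736) = sqrt(-621080999/702) = I*sqrt(48444317922)/234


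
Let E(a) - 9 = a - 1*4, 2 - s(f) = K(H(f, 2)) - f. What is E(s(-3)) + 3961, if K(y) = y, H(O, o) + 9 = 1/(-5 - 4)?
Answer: 35767/9 ≈ 3974.1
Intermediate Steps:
H(O, o) = -82/9 (H(O, o) = -9 + 1/(-5 - 4) = -9 + 1/(-9) = -9 - 1/9 = -82/9)
s(f) = 100/9 + f (s(f) = 2 - (-82/9 - f) = 2 + (82/9 + f) = 100/9 + f)
E(a) = 5 + a (E(a) = 9 + (a - 1*4) = 9 + (a - 4) = 9 + (-4 + a) = 5 + a)
E(s(-3)) + 3961 = (5 + (100/9 - 3)) + 3961 = (5 + 73/9) + 3961 = 118/9 + 3961 = 35767/9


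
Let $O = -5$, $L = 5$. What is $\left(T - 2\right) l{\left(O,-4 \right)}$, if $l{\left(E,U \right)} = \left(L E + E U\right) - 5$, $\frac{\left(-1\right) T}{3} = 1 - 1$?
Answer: $20$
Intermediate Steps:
$T = 0$ ($T = - 3 \left(1 - 1\right) = \left(-3\right) 0 = 0$)
$l{\left(E,U \right)} = -5 + 5 E + E U$ ($l{\left(E,U \right)} = \left(5 E + E U\right) - 5 = -5 + 5 E + E U$)
$\left(T - 2\right) l{\left(O,-4 \right)} = \left(0 - 2\right) \left(-5 + 5 \left(-5\right) - -20\right) = - 2 \left(-5 - 25 + 20\right) = \left(-2\right) \left(-10\right) = 20$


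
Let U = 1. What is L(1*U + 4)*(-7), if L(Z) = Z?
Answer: -35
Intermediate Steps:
L(1*U + 4)*(-7) = (1*1 + 4)*(-7) = (1 + 4)*(-7) = 5*(-7) = -35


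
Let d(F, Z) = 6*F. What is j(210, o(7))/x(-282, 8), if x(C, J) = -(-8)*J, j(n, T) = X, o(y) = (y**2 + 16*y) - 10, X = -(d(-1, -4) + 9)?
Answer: -3/64 ≈ -0.046875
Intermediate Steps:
X = -3 (X = -(6*(-1) + 9) = -(-6 + 9) = -1*3 = -3)
o(y) = -10 + y**2 + 16*y
j(n, T) = -3
x(C, J) = 8*J
j(210, o(7))/x(-282, 8) = -3/(8*8) = -3/64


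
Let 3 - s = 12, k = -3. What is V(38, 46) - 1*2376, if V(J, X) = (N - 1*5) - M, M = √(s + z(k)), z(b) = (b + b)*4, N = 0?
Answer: -2381 - I*√33 ≈ -2381.0 - 5.7446*I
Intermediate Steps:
s = -9 (s = 3 - 1*12 = 3 - 12 = -9)
z(b) = 8*b (z(b) = (2*b)*4 = 8*b)
M = I*√33 (M = √(-9 + 8*(-3)) = √(-9 - 24) = √(-33) = I*√33 ≈ 5.7446*I)
V(J, X) = -5 - I*√33 (V(J, X) = (0 - 1*5) - I*√33 = (0 - 5) - I*√33 = -5 - I*√33)
V(38, 46) - 1*2376 = (-5 - I*√33) - 1*2376 = (-5 - I*√33) - 2376 = -2381 - I*√33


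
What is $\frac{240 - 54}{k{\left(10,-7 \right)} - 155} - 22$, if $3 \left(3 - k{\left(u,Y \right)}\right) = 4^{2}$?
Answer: $- \frac{5471}{236} \approx -23.182$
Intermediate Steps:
$k{\left(u,Y \right)} = - \frac{7}{3}$ ($k{\left(u,Y \right)} = 3 - \frac{4^{2}}{3} = 3 - \frac{16}{3} = - \frac{7}{3}$)
$\frac{240 - 54}{k{\left(10,-7 \right)} - 155} - 22 = \frac{240 - 54}{- \frac{7}{3} - 155} - 22 = \frac{186}{- \frac{472}{3}} - 22 = 186 \left(- \frac{3}{472}\right) - 22 = - \frac{279}{236} - 22 = - \frac{5471}{236}$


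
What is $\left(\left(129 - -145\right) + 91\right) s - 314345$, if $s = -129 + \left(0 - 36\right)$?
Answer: $-374570$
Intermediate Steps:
$s = -165$ ($s = -129 + \left(0 - 36\right) = -129 - 36 = -165$)
$\left(\left(129 - -145\right) + 91\right) s - 314345 = \left(\left(129 - -145\right) + 91\right) \left(-165\right) - 314345 = \left(\left(129 + 145\right) + 91\right) \left(-165\right) - 314345 = \left(274 + 91\right) \left(-165\right) - 314345 = 365 \left(-165\right) - 314345 = -60225 - 314345 = -374570$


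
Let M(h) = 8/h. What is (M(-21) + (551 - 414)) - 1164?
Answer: -21575/21 ≈ -1027.4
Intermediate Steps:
(M(-21) + (551 - 414)) - 1164 = (8/(-21) + (551 - 414)) - 1164 = (8*(-1/21) + 137) - 1164 = (-8/21 + 137) - 1164 = 2869/21 - 1164 = -21575/21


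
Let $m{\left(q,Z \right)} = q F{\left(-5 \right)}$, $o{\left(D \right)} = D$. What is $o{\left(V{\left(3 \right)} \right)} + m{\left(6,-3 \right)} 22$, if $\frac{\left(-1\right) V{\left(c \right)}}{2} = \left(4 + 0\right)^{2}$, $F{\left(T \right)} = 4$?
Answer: $496$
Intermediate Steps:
$V{\left(c \right)} = -32$ ($V{\left(c \right)} = - 2 \left(4 + 0\right)^{2} = - 2 \cdot 4^{2} = \left(-2\right) 16 = -32$)
$m{\left(q,Z \right)} = 4 q$ ($m{\left(q,Z \right)} = q 4 = 4 q$)
$o{\left(V{\left(3 \right)} \right)} + m{\left(6,-3 \right)} 22 = -32 + 4 \cdot 6 \cdot 22 = -32 + 24 \cdot 22 = -32 + 528 = 496$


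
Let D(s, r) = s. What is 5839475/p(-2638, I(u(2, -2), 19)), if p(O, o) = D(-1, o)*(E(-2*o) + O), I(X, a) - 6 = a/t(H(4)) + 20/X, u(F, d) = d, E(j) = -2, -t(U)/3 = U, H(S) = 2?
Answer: 1167895/528 ≈ 2211.9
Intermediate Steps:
t(U) = -3*U
I(X, a) = 6 + 20/X - a/6 (I(X, a) = 6 + (a/((-3*2)) + 20/X) = 6 + (a/(-6) + 20/X) = 6 + (a*(-⅙) + 20/X) = 6 + (-a/6 + 20/X) = 6 + (20/X - a/6) = 6 + 20/X - a/6)
p(O, o) = 2 - O (p(O, o) = -(-2 + O) = 2 - O)
5839475/p(-2638, I(u(2, -2), 19)) = 5839475/(2 - 1*(-2638)) = 5839475/(2 + 2638) = 5839475/2640 = 5839475*(1/2640) = 1167895/528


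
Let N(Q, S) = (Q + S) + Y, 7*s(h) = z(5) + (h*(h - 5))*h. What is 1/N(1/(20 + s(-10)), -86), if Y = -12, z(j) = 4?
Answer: -1356/132895 ≈ -0.010204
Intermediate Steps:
s(h) = 4/7 + h²*(-5 + h)/7 (s(h) = (4 + (h*(h - 5))*h)/7 = (4 + (h*(-5 + h))*h)/7 = (4 + h²*(-5 + h))/7 = 4/7 + h²*(-5 + h)/7)
N(Q, S) = -12 + Q + S (N(Q, S) = (Q + S) - 12 = -12 + Q + S)
1/N(1/(20 + s(-10)), -86) = 1/(-12 + 1/(20 + (4/7 - 5/7*(-10)² + (⅐)*(-10)³)) - 86) = 1/(-12 + 1/(20 + (4/7 - 5/7*100 + (⅐)*(-1000))) - 86) = 1/(-12 + 1/(20 + (4/7 - 500/7 - 1000/7)) - 86) = 1/(-12 + 1/(20 - 1496/7) - 86) = 1/(-12 + 1/(-1356/7) - 86) = 1/(-12 - 7/1356 - 86) = 1/(-132895/1356) = -1356/132895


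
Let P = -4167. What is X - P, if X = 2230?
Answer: 6397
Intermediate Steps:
X - P = 2230 - 1*(-4167) = 2230 + 4167 = 6397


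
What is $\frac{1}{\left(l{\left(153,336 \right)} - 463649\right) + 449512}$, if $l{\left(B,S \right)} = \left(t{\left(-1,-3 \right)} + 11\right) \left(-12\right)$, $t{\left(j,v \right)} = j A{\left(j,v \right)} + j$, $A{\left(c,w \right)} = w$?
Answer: $- \frac{1}{14293} \approx -6.9964 \cdot 10^{-5}$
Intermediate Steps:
$t{\left(j,v \right)} = j + j v$ ($t{\left(j,v \right)} = j v + j = j + j v$)
$l{\left(B,S \right)} = -156$ ($l{\left(B,S \right)} = \left(- (1 - 3) + 11\right) \left(-12\right) = \left(\left(-1\right) \left(-2\right) + 11\right) \left(-12\right) = \left(2 + 11\right) \left(-12\right) = 13 \left(-12\right) = -156$)
$\frac{1}{\left(l{\left(153,336 \right)} - 463649\right) + 449512} = \frac{1}{\left(-156 - 463649\right) + 449512} = \frac{1}{-463805 + 449512} = \frac{1}{-14293} = - \frac{1}{14293}$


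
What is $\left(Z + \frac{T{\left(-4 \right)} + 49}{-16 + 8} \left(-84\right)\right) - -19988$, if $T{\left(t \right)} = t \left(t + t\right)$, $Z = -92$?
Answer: $\frac{41493}{2} \approx 20747.0$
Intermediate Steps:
$T{\left(t \right)} = 2 t^{2}$ ($T{\left(t \right)} = t 2 t = 2 t^{2}$)
$\left(Z + \frac{T{\left(-4 \right)} + 49}{-16 + 8} \left(-84\right)\right) - -19988 = \left(-92 + \frac{2 \left(-4\right)^{2} + 49}{-16 + 8} \left(-84\right)\right) - -19988 = \left(-92 + \frac{2 \cdot 16 + 49}{-8} \left(-84\right)\right) + 19988 = \left(-92 + \left(32 + 49\right) \left(- \frac{1}{8}\right) \left(-84\right)\right) + 19988 = \left(-92 + 81 \left(- \frac{1}{8}\right) \left(-84\right)\right) + 19988 = \left(-92 - - \frac{1701}{2}\right) + 19988 = \left(-92 + \frac{1701}{2}\right) + 19988 = \frac{1517}{2} + 19988 = \frac{41493}{2}$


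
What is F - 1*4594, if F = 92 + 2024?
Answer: -2478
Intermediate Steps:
F = 2116
F - 1*4594 = 2116 - 1*4594 = 2116 - 4594 = -2478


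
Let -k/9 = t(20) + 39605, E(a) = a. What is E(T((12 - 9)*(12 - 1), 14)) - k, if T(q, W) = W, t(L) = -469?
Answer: 352238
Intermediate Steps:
k = -352224 (k = -9*(-469 + 39605) = -9*39136 = -352224)
E(T((12 - 9)*(12 - 1), 14)) - k = 14 - 1*(-352224) = 14 + 352224 = 352238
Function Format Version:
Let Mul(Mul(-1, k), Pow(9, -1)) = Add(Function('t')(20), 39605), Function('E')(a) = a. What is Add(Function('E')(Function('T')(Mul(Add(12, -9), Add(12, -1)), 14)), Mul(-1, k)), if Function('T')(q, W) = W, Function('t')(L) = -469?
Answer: 352238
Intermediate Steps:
k = -352224 (k = Mul(-9, Add(-469, 39605)) = Mul(-9, 39136) = -352224)
Add(Function('E')(Function('T')(Mul(Add(12, -9), Add(12, -1)), 14)), Mul(-1, k)) = Add(14, Mul(-1, -352224)) = Add(14, 352224) = 352238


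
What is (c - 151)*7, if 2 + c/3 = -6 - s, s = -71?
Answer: 266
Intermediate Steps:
c = 189 (c = -6 + 3*(-6 - 1*(-71)) = -6 + 3*(-6 + 71) = -6 + 3*65 = -6 + 195 = 189)
(c - 151)*7 = (189 - 151)*7 = 38*7 = 266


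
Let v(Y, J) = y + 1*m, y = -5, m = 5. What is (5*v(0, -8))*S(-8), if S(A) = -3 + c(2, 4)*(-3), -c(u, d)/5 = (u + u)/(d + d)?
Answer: 0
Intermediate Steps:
v(Y, J) = 0 (v(Y, J) = -5 + 1*5 = -5 + 5 = 0)
c(u, d) = -5*u/d (c(u, d) = -5*(u + u)/(d + d) = -5*2*u/(2*d) = -5*2*u*1/(2*d) = -5*u/d)
S(A) = 9/2 (S(A) = -3 - 5*2/4*(-3) = -3 - 5*2*¼*(-3) = -3 - 5/2*(-3) = -3 + 15/2 = 9/2)
(5*v(0, -8))*S(-8) = (5*0)*(9/2) = 0*(9/2) = 0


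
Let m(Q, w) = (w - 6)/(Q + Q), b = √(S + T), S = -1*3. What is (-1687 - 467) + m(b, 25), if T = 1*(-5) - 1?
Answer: -2154 - 19*I/6 ≈ -2154.0 - 3.1667*I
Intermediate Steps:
S = -3
T = -6 (T = -5 - 1 = -6)
b = 3*I (b = √(-3 - 6) = √(-9) = 3*I ≈ 3.0*I)
m(Q, w) = (-6 + w)/(2*Q) (m(Q, w) = (-6 + w)/((2*Q)) = (-6 + w)*(1/(2*Q)) = (-6 + w)/(2*Q))
(-1687 - 467) + m(b, 25) = (-1687 - 467) + (-6 + 25)/(2*((3*I))) = -2154 + (½)*(-I/3)*19 = -2154 - 19*I/6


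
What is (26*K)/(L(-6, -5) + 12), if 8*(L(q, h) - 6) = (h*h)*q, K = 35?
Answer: -3640/3 ≈ -1213.3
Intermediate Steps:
L(q, h) = 6 + q*h**2/8 (L(q, h) = 6 + ((h*h)*q)/8 = 6 + (h**2*q)/8 = 6 + (q*h**2)/8 = 6 + q*h**2/8)
(26*K)/(L(-6, -5) + 12) = (26*35)/((6 + (1/8)*(-6)*(-5)**2) + 12) = 910/((6 + (1/8)*(-6)*25) + 12) = 910/((6 - 75/4) + 12) = 910/(-51/4 + 12) = 910/(-3/4) = 910*(-4/3) = -3640/3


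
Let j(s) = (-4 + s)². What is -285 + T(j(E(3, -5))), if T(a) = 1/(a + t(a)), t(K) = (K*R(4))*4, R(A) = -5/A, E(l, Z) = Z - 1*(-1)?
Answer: -72961/256 ≈ -285.00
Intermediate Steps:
E(l, Z) = 1 + Z (E(l, Z) = Z + 1 = 1 + Z)
t(K) = -5*K (t(K) = (K*(-5/4))*4 = -5*K/4*4 = -5*K)
T(a) = -1/(4*a) (T(a) = 1/(a - 5*a) = 1/(-4*a) = -1/(4*a))
-285 + T(j(E(3, -5))) = -285 - 1/(4*(-4 + (1 - 5))²) = -285 - 1/(4*(-4 - 4)²) = -285 - 1/(4*((-8)²)) = -285 - ¼/64 = -285 - ¼*1/64 = -285 - 1/256 = -72961/256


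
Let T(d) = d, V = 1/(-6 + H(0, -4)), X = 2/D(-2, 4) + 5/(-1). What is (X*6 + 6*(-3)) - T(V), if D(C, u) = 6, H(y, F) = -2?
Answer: -367/8 ≈ -45.875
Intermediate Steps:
X = -14/3 (X = 2/6 + 5/(-1) = 2*(⅙) + 5*(-1) = ⅓ - 5 = -14/3 ≈ -4.6667)
V = -⅛ (V = 1/(-6 - 2) = 1/(-8) = -⅛ ≈ -0.12500)
(X*6 + 6*(-3)) - T(V) = (-14/3*6 + 6*(-3)) - 1*(-⅛) = (-28 - 18) + ⅛ = -46 + ⅛ = -367/8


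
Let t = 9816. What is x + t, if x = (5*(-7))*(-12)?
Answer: 10236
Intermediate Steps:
x = 420 (x = -35*(-12) = 420)
x + t = 420 + 9816 = 10236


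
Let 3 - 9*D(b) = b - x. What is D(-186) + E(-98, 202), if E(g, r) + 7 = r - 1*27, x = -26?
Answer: 1675/9 ≈ 186.11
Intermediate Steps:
D(b) = -23/9 - b/9 (D(b) = 1/3 - (b - 1*(-26))/9 = 1/3 - (b + 26)/9 = 1/3 - (26 + b)/9 = 1/3 + (-26/9 - b/9) = -23/9 - b/9)
E(g, r) = -34 + r (E(g, r) = -7 + (r - 1*27) = -7 + (r - 27) = -7 + (-27 + r) = -34 + r)
D(-186) + E(-98, 202) = (-23/9 - 1/9*(-186)) + (-34 + 202) = (-23/9 + 62/3) + 168 = 163/9 + 168 = 1675/9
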